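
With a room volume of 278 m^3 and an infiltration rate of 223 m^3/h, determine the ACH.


ACH = flow / volume
ACH = 223 / 278
ACH = 0.802

0.802


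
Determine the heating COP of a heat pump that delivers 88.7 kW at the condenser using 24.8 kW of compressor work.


COP_hp = Q_cond / W
COP_hp = 88.7 / 24.8
COP_hp = 3.577

3.577


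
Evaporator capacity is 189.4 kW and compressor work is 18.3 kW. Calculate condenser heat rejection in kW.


Q_cond = Q_evap + W
Q_cond = 189.4 + 18.3
Q_cond = 207.7 kW

207.7


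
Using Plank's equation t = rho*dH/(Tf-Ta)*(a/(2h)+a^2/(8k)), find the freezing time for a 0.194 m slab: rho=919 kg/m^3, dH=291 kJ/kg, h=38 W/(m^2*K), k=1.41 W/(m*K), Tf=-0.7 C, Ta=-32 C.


dT = -0.7 - (-32) = 31.3 K
term1 = a/(2h) = 0.194/(2*38) = 0.002552631579
term2 = a^2/(8k) = 0.194^2/(8*1.41) = 0.003336524823
t = rho*dH*1000/dT * (term1 + term2)
t = 919*291*1000/31.3 * (0.002552631579 + 0.003336524823)
t = 50317 s

50317


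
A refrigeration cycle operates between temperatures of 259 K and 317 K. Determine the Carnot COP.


dT = 317 - 259 = 58 K
COP_carnot = T_cold / dT = 259 / 58
COP_carnot = 4.466

4.466


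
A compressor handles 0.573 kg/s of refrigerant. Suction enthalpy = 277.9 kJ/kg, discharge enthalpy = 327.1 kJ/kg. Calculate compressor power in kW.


dh = 327.1 - 277.9 = 49.2 kJ/kg
W = m_dot * dh = 0.573 * 49.2 = 28.19 kW

28.19


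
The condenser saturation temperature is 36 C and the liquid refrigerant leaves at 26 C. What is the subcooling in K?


Subcooling = T_cond - T_liquid
Subcooling = 36 - 26
Subcooling = 10 K

10


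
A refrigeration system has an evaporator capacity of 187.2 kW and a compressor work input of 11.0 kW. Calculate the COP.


COP = Q_evap / W
COP = 187.2 / 11.0
COP = 17.018

17.018


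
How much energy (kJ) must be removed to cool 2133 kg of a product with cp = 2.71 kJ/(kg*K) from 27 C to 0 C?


dT = 27 - (0) = 27 K
Q = m * cp * dT = 2133 * 2.71 * 27
Q = 156072 kJ

156072


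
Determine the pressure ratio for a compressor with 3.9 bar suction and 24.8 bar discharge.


PR = P_high / P_low
PR = 24.8 / 3.9
PR = 6.359

6.359


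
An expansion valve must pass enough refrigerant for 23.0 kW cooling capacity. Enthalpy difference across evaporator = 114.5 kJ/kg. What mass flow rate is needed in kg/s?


m_dot = Q / dh
m_dot = 23.0 / 114.5
m_dot = 0.2009 kg/s

0.2009


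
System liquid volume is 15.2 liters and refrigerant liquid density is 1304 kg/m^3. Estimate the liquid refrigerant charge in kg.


Charge = V * rho / 1000
Charge = 15.2 * 1304 / 1000
Charge = 19.82 kg

19.82


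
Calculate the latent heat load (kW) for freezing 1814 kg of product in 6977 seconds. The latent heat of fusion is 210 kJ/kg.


Q_lat = m * h_fg / t
Q_lat = 1814 * 210 / 6977
Q_lat = 54.6 kW

54.6


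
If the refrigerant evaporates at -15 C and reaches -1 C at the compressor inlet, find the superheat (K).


Superheat = T_suction - T_evap
Superheat = -1 - (-15)
Superheat = 14 K

14


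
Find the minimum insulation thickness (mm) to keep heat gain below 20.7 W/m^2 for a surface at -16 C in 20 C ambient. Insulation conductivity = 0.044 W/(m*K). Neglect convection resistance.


dT = 20 - (-16) = 36 K
thickness = k * dT / q_max * 1000
thickness = 0.044 * 36 / 20.7 * 1000
thickness = 76.5 mm

76.5


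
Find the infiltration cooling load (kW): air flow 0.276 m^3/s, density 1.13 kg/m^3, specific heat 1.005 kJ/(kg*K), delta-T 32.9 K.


Q = V_dot * rho * cp * dT
Q = 0.276 * 1.13 * 1.005 * 32.9
Q = 10.312 kW

10.312


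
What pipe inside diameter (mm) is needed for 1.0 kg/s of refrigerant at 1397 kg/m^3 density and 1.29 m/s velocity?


A = m_dot / (rho * v) = 1.0 / (1397 * 1.29) = 0.0005548989252 m^2
d = sqrt(4*A/pi) * 1000
d = 26.6 mm

26.6


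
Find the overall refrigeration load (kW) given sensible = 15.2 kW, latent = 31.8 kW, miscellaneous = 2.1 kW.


Q_total = Q_s + Q_l + Q_misc
Q_total = 15.2 + 31.8 + 2.1
Q_total = 49.1 kW

49.1


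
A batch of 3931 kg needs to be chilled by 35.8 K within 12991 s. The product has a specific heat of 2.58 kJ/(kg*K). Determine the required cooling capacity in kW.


Q = m * cp * dT / t
Q = 3931 * 2.58 * 35.8 / 12991
Q = 27.949 kW

27.949


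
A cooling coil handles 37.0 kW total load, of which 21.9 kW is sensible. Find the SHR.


SHR = Q_sensible / Q_total
SHR = 21.9 / 37.0
SHR = 0.592

0.592


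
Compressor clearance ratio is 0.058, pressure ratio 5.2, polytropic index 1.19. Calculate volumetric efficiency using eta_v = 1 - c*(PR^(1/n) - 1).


PR^(1/n) = 5.2^(1/1.19) = 3.99653372
eta_v = 1 - 0.058 * (3.99653372 - 1)
eta_v = 0.8262

0.8262


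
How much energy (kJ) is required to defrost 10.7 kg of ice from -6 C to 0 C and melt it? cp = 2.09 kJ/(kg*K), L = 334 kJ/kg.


Sensible heat = cp * dT = 2.09 * 6 = 12.54 kJ/kg
Total per kg = 12.54 + 334 = 346.54 kJ/kg
Q = m * total = 10.7 * 346.54
Q = 3708.0 kJ

3708.0


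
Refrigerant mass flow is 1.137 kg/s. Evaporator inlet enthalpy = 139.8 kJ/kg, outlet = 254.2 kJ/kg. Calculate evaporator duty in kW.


dh = 254.2 - 139.8 = 114.4 kJ/kg
Q_evap = m_dot * dh = 1.137 * 114.4
Q_evap = 130.07 kW

130.07


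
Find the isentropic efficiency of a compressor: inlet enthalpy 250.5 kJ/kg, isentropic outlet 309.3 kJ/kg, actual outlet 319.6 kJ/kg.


dh_ideal = 309.3 - 250.5 = 58.8 kJ/kg
dh_actual = 319.6 - 250.5 = 69.1 kJ/kg
eta_s = dh_ideal / dh_actual = 58.8 / 69.1
eta_s = 0.8509

0.8509


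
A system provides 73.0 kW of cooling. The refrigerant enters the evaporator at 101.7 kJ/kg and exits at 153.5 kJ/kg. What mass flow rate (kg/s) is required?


dh = 153.5 - 101.7 = 51.8 kJ/kg
m_dot = Q / dh = 73.0 / 51.8 = 1.4093 kg/s

1.4093


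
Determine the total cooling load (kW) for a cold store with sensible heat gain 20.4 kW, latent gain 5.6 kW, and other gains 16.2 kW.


Q_total = Q_s + Q_l + Q_misc
Q_total = 20.4 + 5.6 + 16.2
Q_total = 42.2 kW

42.2


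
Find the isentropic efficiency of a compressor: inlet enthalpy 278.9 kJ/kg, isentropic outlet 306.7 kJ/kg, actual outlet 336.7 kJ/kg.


dh_ideal = 306.7 - 278.9 = 27.8 kJ/kg
dh_actual = 336.7 - 278.9 = 57.8 kJ/kg
eta_s = dh_ideal / dh_actual = 27.8 / 57.8
eta_s = 0.481

0.481


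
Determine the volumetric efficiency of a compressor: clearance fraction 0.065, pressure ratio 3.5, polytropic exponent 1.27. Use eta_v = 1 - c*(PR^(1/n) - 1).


PR^(1/n) = 3.5^(1/1.27) = 2.68163728
eta_v = 1 - 0.065 * (2.68163728 - 1)
eta_v = 0.8907

0.8907


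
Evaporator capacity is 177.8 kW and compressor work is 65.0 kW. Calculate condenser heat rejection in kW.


Q_cond = Q_evap + W
Q_cond = 177.8 + 65.0
Q_cond = 242.8 kW

242.8


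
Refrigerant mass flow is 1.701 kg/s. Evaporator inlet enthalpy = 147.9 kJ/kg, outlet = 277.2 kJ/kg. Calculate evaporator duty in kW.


dh = 277.2 - 147.9 = 129.3 kJ/kg
Q_evap = m_dot * dh = 1.701 * 129.3
Q_evap = 219.94 kW

219.94


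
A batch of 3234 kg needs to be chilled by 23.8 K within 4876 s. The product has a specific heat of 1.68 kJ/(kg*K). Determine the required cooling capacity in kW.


Q = m * cp * dT / t
Q = 3234 * 1.68 * 23.8 / 4876
Q = 26.519 kW

26.519


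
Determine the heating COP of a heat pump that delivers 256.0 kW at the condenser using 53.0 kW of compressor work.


COP_hp = Q_cond / W
COP_hp = 256.0 / 53.0
COP_hp = 4.83

4.83


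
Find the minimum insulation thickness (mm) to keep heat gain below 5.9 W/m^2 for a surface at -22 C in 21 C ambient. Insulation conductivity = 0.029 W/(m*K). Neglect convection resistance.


dT = 21 - (-22) = 43 K
thickness = k * dT / q_max * 1000
thickness = 0.029 * 43 / 5.9 * 1000
thickness = 211.4 mm

211.4


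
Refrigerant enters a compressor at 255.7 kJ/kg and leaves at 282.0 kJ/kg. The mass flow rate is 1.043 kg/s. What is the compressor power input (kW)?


dh = 282.0 - 255.7 = 26.3 kJ/kg
W = m_dot * dh = 1.043 * 26.3 = 27.43 kW

27.43


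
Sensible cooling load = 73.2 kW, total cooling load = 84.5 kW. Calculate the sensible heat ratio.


SHR = Q_sensible / Q_total
SHR = 73.2 / 84.5
SHR = 0.866

0.866


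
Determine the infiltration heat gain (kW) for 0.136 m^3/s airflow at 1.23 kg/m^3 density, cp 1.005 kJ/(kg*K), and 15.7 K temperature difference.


Q = V_dot * rho * cp * dT
Q = 0.136 * 1.23 * 1.005 * 15.7
Q = 2.639 kW

2.639


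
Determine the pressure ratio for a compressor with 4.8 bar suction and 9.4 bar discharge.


PR = P_high / P_low
PR = 9.4 / 4.8
PR = 1.958

1.958


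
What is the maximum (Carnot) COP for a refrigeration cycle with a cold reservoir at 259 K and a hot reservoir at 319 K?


dT = 319 - 259 = 60 K
COP_carnot = T_cold / dT = 259 / 60
COP_carnot = 4.317

4.317


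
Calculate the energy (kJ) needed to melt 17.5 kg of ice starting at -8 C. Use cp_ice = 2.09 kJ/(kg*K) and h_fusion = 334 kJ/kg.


Sensible heat = cp * dT = 2.09 * 8 = 16.72 kJ/kg
Total per kg = 16.72 + 334 = 350.72 kJ/kg
Q = m * total = 17.5 * 350.72
Q = 6137.6 kJ

6137.6


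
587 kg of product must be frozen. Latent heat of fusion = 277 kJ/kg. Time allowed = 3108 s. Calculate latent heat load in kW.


Q_lat = m * h_fg / t
Q_lat = 587 * 277 / 3108
Q_lat = 52.32 kW

52.32


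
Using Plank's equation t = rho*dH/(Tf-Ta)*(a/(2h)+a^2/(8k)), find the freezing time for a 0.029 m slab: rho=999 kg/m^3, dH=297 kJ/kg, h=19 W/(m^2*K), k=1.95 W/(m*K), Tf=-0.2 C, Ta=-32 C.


dT = -0.2 - (-32) = 31.8 K
term1 = a/(2h) = 0.029/(2*19) = 0.0007631578947
term2 = a^2/(8k) = 0.029^2/(8*1.95) = 0.00005391025641
t = rho*dH*1000/dT * (term1 + term2)
t = 999*297*1000/31.8 * (0.0007631578947 + 0.00005391025641)
t = 7623 s

7623


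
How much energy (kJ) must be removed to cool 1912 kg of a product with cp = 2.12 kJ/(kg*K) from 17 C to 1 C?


dT = 17 - (1) = 16 K
Q = m * cp * dT = 1912 * 2.12 * 16
Q = 64855 kJ

64855


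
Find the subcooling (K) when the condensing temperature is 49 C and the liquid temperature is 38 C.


Subcooling = T_cond - T_liquid
Subcooling = 49 - 38
Subcooling = 11 K

11


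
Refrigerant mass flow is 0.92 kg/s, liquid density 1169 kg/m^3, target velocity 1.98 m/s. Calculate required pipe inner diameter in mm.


A = m_dot / (rho * v) = 0.92 / (1169 * 1.98) = 0.0003974734514 m^2
d = sqrt(4*A/pi) * 1000
d = 22.5 mm

22.5


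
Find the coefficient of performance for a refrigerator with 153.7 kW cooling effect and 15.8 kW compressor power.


COP = Q_evap / W
COP = 153.7 / 15.8
COP = 9.728

9.728


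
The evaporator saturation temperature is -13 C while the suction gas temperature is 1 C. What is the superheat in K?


Superheat = T_suction - T_evap
Superheat = 1 - (-13)
Superheat = 14 K

14


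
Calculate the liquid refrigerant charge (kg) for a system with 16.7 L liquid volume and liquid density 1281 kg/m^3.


Charge = V * rho / 1000
Charge = 16.7 * 1281 / 1000
Charge = 21.39 kg

21.39


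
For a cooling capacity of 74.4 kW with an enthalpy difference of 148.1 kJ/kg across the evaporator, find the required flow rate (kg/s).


m_dot = Q / dh
m_dot = 74.4 / 148.1
m_dot = 0.5024 kg/s

0.5024


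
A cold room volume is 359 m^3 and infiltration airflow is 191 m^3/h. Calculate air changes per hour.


ACH = flow / volume
ACH = 191 / 359
ACH = 0.532

0.532


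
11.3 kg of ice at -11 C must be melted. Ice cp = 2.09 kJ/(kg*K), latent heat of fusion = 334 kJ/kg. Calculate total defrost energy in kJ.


Sensible heat = cp * dT = 2.09 * 11 = 22.99 kJ/kg
Total per kg = 22.99 + 334 = 356.99 kJ/kg
Q = m * total = 11.3 * 356.99
Q = 4034.0 kJ

4034.0


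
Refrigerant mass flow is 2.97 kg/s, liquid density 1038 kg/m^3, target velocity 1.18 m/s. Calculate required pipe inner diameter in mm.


A = m_dot / (rho * v) = 2.97 / (1038 * 1.18) = 0.002424806505 m^2
d = sqrt(4*A/pi) * 1000
d = 55.6 mm

55.6


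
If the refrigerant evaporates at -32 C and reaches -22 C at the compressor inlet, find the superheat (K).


Superheat = T_suction - T_evap
Superheat = -22 - (-32)
Superheat = 10 K

10


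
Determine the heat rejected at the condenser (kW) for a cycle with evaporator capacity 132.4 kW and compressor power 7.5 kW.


Q_cond = Q_evap + W
Q_cond = 132.4 + 7.5
Q_cond = 139.9 kW

139.9


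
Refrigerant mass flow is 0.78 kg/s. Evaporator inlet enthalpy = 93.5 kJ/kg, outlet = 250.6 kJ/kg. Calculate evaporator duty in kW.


dh = 250.6 - 93.5 = 157.1 kJ/kg
Q_evap = m_dot * dh = 0.78 * 157.1
Q_evap = 122.54 kW

122.54


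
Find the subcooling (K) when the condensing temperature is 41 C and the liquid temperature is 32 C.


Subcooling = T_cond - T_liquid
Subcooling = 41 - 32
Subcooling = 9 K

9


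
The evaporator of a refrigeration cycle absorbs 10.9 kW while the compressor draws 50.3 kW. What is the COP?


COP = Q_evap / W
COP = 10.9 / 50.3
COP = 0.217

0.217


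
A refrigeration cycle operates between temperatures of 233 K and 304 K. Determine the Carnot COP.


dT = 304 - 233 = 71 K
COP_carnot = T_cold / dT = 233 / 71
COP_carnot = 3.282

3.282


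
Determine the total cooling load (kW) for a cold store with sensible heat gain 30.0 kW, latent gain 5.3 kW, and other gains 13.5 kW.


Q_total = Q_s + Q_l + Q_misc
Q_total = 30.0 + 5.3 + 13.5
Q_total = 48.8 kW

48.8


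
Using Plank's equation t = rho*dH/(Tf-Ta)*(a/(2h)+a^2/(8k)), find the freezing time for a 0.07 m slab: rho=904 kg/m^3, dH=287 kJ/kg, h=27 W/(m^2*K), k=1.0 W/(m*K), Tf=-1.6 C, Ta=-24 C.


dT = -1.6 - (-24) = 22.4 K
term1 = a/(2h) = 0.07/(2*27) = 0.001296296296
term2 = a^2/(8k) = 0.07^2/(8*1.0) = 0.0006125
t = rho*dH*1000/dT * (term1 + term2)
t = 904*287*1000/22.4 * (0.001296296296 + 0.0006125)
t = 22109 s

22109


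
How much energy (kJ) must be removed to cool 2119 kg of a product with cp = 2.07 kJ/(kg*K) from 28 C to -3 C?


dT = 28 - (-3) = 31 K
Q = m * cp * dT = 2119 * 2.07 * 31
Q = 135976 kJ

135976


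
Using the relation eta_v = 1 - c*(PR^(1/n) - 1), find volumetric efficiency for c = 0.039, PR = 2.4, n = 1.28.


PR^(1/n) = 2.4^(1/1.28) = 1.98170969
eta_v = 1 - 0.039 * (1.98170969 - 1)
eta_v = 0.9617

0.9617


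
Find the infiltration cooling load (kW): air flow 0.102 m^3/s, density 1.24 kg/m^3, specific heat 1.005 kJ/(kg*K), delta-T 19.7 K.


Q = V_dot * rho * cp * dT
Q = 0.102 * 1.24 * 1.005 * 19.7
Q = 2.504 kW

2.504


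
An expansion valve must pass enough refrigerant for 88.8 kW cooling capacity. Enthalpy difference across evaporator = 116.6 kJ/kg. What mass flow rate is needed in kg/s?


m_dot = Q / dh
m_dot = 88.8 / 116.6
m_dot = 0.7616 kg/s

0.7616


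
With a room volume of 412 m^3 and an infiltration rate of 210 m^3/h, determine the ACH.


ACH = flow / volume
ACH = 210 / 412
ACH = 0.51

0.51


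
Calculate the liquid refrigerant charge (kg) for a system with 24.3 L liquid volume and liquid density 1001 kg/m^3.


Charge = V * rho / 1000
Charge = 24.3 * 1001 / 1000
Charge = 24.32 kg

24.32


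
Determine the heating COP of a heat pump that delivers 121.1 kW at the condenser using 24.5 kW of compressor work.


COP_hp = Q_cond / W
COP_hp = 121.1 / 24.5
COP_hp = 4.943

4.943


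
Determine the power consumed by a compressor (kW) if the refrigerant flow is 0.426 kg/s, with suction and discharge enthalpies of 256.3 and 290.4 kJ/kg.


dh = 290.4 - 256.3 = 34.1 kJ/kg
W = m_dot * dh = 0.426 * 34.1 = 14.53 kW

14.53


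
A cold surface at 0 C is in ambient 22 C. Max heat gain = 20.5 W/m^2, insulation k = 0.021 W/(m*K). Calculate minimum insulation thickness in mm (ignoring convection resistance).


dT = 22 - (0) = 22 K
thickness = k * dT / q_max * 1000
thickness = 0.021 * 22 / 20.5 * 1000
thickness = 22.5 mm

22.5


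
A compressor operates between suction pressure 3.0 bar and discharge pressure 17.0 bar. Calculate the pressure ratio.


PR = P_high / P_low
PR = 17.0 / 3.0
PR = 5.667

5.667


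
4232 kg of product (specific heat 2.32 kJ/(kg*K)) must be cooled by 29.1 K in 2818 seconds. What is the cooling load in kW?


Q = m * cp * dT / t
Q = 4232 * 2.32 * 29.1 / 2818
Q = 101.388 kW

101.388


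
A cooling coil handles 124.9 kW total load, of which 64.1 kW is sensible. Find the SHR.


SHR = Q_sensible / Q_total
SHR = 64.1 / 124.9
SHR = 0.513

0.513


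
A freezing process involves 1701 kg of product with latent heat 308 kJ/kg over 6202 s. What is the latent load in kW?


Q_lat = m * h_fg / t
Q_lat = 1701 * 308 / 6202
Q_lat = 84.47 kW

84.47


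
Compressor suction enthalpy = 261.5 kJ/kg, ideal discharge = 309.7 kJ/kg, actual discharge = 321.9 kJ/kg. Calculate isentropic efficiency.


dh_ideal = 309.7 - 261.5 = 48.2 kJ/kg
dh_actual = 321.9 - 261.5 = 60.4 kJ/kg
eta_s = dh_ideal / dh_actual = 48.2 / 60.4
eta_s = 0.798

0.798


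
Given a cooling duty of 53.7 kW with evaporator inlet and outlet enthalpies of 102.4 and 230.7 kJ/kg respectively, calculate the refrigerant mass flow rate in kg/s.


dh = 230.7 - 102.4 = 128.3 kJ/kg
m_dot = Q / dh = 53.7 / 128.3 = 0.4186 kg/s

0.4186


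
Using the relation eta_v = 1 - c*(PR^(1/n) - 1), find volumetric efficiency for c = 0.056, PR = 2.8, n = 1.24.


PR^(1/n) = 2.8^(1/1.24) = 2.29409456
eta_v = 1 - 0.056 * (2.29409456 - 1)
eta_v = 0.9275

0.9275


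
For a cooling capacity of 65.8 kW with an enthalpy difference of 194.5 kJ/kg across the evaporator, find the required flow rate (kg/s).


m_dot = Q / dh
m_dot = 65.8 / 194.5
m_dot = 0.3383 kg/s

0.3383


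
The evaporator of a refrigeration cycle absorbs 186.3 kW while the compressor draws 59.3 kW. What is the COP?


COP = Q_evap / W
COP = 186.3 / 59.3
COP = 3.142

3.142


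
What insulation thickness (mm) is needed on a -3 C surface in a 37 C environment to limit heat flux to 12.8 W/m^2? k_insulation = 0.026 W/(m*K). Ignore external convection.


dT = 37 - (-3) = 40 K
thickness = k * dT / q_max * 1000
thickness = 0.026 * 40 / 12.8 * 1000
thickness = 81.3 mm

81.3


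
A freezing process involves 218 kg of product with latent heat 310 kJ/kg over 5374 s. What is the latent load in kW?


Q_lat = m * h_fg / t
Q_lat = 218 * 310 / 5374
Q_lat = 12.58 kW

12.58


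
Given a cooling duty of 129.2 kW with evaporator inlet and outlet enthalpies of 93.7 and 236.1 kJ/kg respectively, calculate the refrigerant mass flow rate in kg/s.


dh = 236.1 - 93.7 = 142.4 kJ/kg
m_dot = Q / dh = 129.2 / 142.4 = 0.9073 kg/s

0.9073


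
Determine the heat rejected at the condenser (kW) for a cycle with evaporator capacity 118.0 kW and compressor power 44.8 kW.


Q_cond = Q_evap + W
Q_cond = 118.0 + 44.8
Q_cond = 162.8 kW

162.8


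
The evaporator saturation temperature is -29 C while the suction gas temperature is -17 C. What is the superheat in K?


Superheat = T_suction - T_evap
Superheat = -17 - (-29)
Superheat = 12 K

12


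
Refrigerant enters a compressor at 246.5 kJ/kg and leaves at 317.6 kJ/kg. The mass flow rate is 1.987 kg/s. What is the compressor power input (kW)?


dh = 317.6 - 246.5 = 71.1 kJ/kg
W = m_dot * dh = 1.987 * 71.1 = 141.28 kW

141.28


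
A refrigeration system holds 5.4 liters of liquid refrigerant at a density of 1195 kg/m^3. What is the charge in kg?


Charge = V * rho / 1000
Charge = 5.4 * 1195 / 1000
Charge = 6.45 kg

6.45


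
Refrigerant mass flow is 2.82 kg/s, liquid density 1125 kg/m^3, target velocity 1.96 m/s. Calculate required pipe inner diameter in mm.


A = m_dot / (rho * v) = 2.82 / (1125 * 1.96) = 0.001278911565 m^2
d = sqrt(4*A/pi) * 1000
d = 40.4 mm

40.4


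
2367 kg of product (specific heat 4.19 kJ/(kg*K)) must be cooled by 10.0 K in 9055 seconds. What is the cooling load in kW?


Q = m * cp * dT / t
Q = 2367 * 4.19 * 10.0 / 9055
Q = 10.953 kW

10.953


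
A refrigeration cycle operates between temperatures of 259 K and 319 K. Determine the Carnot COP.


dT = 319 - 259 = 60 K
COP_carnot = T_cold / dT = 259 / 60
COP_carnot = 4.317

4.317


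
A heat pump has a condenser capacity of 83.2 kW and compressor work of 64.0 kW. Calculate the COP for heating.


COP_hp = Q_cond / W
COP_hp = 83.2 / 64.0
COP_hp = 1.3

1.3


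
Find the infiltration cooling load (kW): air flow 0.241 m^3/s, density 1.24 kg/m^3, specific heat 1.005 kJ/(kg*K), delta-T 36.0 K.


Q = V_dot * rho * cp * dT
Q = 0.241 * 1.24 * 1.005 * 36.0
Q = 10.812 kW

10.812


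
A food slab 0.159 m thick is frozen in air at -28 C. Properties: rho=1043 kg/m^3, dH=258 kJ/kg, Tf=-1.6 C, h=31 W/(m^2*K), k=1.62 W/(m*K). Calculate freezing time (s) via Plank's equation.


dT = -1.6 - (-28) = 26.4 K
term1 = a/(2h) = 0.159/(2*31) = 0.002564516129
term2 = a^2/(8k) = 0.159^2/(8*1.62) = 0.001950694444
t = rho*dH*1000/dT * (term1 + term2)
t = 1043*258*1000/26.4 * (0.002564516129 + 0.001950694444)
t = 46023 s

46023


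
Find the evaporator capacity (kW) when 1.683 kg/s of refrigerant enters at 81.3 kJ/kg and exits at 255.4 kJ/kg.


dh = 255.4 - 81.3 = 174.1 kJ/kg
Q_evap = m_dot * dh = 1.683 * 174.1
Q_evap = 293.01 kW

293.01


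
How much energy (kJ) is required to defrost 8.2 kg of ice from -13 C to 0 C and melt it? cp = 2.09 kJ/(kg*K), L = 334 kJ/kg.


Sensible heat = cp * dT = 2.09 * 13 = 27.17 kJ/kg
Total per kg = 27.17 + 334 = 361.17 kJ/kg
Q = m * total = 8.2 * 361.17
Q = 2961.6 kJ

2961.6


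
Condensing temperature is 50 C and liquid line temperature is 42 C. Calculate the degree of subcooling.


Subcooling = T_cond - T_liquid
Subcooling = 50 - 42
Subcooling = 8 K

8


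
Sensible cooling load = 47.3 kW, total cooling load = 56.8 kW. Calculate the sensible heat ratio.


SHR = Q_sensible / Q_total
SHR = 47.3 / 56.8
SHR = 0.833

0.833


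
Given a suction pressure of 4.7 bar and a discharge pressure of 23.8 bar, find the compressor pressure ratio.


PR = P_high / P_low
PR = 23.8 / 4.7
PR = 5.064

5.064


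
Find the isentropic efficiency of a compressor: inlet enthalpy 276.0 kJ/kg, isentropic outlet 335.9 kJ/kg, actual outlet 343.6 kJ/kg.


dh_ideal = 335.9 - 276.0 = 59.9 kJ/kg
dh_actual = 343.6 - 276.0 = 67.6 kJ/kg
eta_s = dh_ideal / dh_actual = 59.9 / 67.6
eta_s = 0.8861

0.8861


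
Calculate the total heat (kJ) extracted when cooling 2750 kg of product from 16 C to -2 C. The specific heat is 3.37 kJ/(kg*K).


dT = 16 - (-2) = 18 K
Q = m * cp * dT = 2750 * 3.37 * 18
Q = 166815 kJ

166815


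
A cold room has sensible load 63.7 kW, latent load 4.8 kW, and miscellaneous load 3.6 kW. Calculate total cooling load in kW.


Q_total = Q_s + Q_l + Q_misc
Q_total = 63.7 + 4.8 + 3.6
Q_total = 72.1 kW

72.1


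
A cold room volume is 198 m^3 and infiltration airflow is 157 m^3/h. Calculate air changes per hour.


ACH = flow / volume
ACH = 157 / 198
ACH = 0.793

0.793


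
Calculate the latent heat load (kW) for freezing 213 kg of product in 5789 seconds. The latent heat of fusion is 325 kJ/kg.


Q_lat = m * h_fg / t
Q_lat = 213 * 325 / 5789
Q_lat = 11.96 kW

11.96


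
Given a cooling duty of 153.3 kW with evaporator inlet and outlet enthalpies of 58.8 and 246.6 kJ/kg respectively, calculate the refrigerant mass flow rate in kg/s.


dh = 246.6 - 58.8 = 187.8 kJ/kg
m_dot = Q / dh = 153.3 / 187.8 = 0.8163 kg/s

0.8163


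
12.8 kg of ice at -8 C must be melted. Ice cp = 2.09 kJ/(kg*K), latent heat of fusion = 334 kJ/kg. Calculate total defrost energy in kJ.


Sensible heat = cp * dT = 2.09 * 8 = 16.72 kJ/kg
Total per kg = 16.72 + 334 = 350.72 kJ/kg
Q = m * total = 12.8 * 350.72
Q = 4489.2 kJ

4489.2


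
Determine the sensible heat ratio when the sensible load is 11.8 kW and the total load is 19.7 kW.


SHR = Q_sensible / Q_total
SHR = 11.8 / 19.7
SHR = 0.599

0.599


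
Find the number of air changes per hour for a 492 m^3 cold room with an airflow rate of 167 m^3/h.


ACH = flow / volume
ACH = 167 / 492
ACH = 0.339

0.339


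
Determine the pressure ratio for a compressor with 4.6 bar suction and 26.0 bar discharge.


PR = P_high / P_low
PR = 26.0 / 4.6
PR = 5.652

5.652


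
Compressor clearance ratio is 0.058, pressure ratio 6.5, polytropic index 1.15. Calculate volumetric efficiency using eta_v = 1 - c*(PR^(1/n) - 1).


PR^(1/n) = 6.5^(1/1.15) = 5.0919154
eta_v = 1 - 0.058 * (5.0919154 - 1)
eta_v = 0.7627

0.7627


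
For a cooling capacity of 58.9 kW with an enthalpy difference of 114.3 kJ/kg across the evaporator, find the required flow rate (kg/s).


m_dot = Q / dh
m_dot = 58.9 / 114.3
m_dot = 0.5153 kg/s

0.5153


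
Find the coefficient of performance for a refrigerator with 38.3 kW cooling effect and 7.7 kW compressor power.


COP = Q_evap / W
COP = 38.3 / 7.7
COP = 4.974

4.974


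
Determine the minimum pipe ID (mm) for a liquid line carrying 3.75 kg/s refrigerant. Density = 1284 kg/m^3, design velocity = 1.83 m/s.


A = m_dot / (rho * v) = 3.75 / (1284 * 1.83) = 0.001595934835 m^2
d = sqrt(4*A/pi) * 1000
d = 45.1 mm

45.1


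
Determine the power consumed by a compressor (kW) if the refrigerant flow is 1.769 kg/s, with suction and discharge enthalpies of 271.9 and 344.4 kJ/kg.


dh = 344.4 - 271.9 = 72.5 kJ/kg
W = m_dot * dh = 1.769 * 72.5 = 128.25 kW

128.25


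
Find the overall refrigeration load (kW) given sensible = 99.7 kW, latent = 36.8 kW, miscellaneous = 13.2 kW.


Q_total = Q_s + Q_l + Q_misc
Q_total = 99.7 + 36.8 + 13.2
Q_total = 149.7 kW

149.7


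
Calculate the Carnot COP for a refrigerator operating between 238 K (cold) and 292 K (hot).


dT = 292 - 238 = 54 K
COP_carnot = T_cold / dT = 238 / 54
COP_carnot = 4.407

4.407


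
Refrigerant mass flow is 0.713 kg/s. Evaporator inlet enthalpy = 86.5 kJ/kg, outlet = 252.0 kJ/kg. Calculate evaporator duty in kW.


dh = 252.0 - 86.5 = 165.5 kJ/kg
Q_evap = m_dot * dh = 0.713 * 165.5
Q_evap = 118.0 kW

118.0


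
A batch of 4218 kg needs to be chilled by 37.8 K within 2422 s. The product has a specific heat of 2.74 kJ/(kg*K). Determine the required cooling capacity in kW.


Q = m * cp * dT / t
Q = 4218 * 2.74 * 37.8 / 2422
Q = 180.374 kW

180.374


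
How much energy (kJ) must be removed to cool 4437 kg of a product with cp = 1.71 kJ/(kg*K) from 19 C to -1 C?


dT = 19 - (-1) = 20 K
Q = m * cp * dT = 4437 * 1.71 * 20
Q = 151745 kJ

151745


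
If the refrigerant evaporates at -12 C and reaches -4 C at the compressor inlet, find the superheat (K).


Superheat = T_suction - T_evap
Superheat = -4 - (-12)
Superheat = 8 K

8


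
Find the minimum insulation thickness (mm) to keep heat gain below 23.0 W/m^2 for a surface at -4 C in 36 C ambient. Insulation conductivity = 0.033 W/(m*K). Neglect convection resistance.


dT = 36 - (-4) = 40 K
thickness = k * dT / q_max * 1000
thickness = 0.033 * 40 / 23.0 * 1000
thickness = 57.4 mm

57.4


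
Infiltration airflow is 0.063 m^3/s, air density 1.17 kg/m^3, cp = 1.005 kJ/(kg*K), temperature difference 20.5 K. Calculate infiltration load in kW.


Q = V_dot * rho * cp * dT
Q = 0.063 * 1.17 * 1.005 * 20.5
Q = 1.519 kW

1.519


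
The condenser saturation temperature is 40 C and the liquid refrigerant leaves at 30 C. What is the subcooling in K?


Subcooling = T_cond - T_liquid
Subcooling = 40 - 30
Subcooling = 10 K

10


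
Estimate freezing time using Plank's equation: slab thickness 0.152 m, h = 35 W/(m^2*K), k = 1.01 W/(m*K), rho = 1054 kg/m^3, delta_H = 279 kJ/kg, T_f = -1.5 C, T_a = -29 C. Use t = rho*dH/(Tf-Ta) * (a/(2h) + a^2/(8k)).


dT = -1.5 - (-29) = 27.5 K
term1 = a/(2h) = 0.152/(2*35) = 0.002171428571
term2 = a^2/(8k) = 0.152^2/(8*1.01) = 0.002859405941
t = rho*dH*1000/dT * (term1 + term2)
t = 1054*279*1000/27.5 * (0.002171428571 + 0.002859405941)
t = 53796 s

53796


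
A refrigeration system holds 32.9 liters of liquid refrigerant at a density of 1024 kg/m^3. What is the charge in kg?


Charge = V * rho / 1000
Charge = 32.9 * 1024 / 1000
Charge = 33.69 kg

33.69


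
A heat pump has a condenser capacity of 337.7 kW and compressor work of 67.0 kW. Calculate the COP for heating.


COP_hp = Q_cond / W
COP_hp = 337.7 / 67.0
COP_hp = 5.04

5.04


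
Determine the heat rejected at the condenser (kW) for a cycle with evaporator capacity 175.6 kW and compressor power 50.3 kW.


Q_cond = Q_evap + W
Q_cond = 175.6 + 50.3
Q_cond = 225.9 kW

225.9


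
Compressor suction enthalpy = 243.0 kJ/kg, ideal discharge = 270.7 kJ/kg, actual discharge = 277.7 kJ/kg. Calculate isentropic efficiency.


dh_ideal = 270.7 - 243.0 = 27.7 kJ/kg
dh_actual = 277.7 - 243.0 = 34.7 kJ/kg
eta_s = dh_ideal / dh_actual = 27.7 / 34.7
eta_s = 0.7983

0.7983


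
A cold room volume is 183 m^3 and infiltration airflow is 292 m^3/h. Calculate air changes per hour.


ACH = flow / volume
ACH = 292 / 183
ACH = 1.596

1.596


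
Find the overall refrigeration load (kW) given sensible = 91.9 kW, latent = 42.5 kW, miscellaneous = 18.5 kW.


Q_total = Q_s + Q_l + Q_misc
Q_total = 91.9 + 42.5 + 18.5
Q_total = 152.9 kW

152.9


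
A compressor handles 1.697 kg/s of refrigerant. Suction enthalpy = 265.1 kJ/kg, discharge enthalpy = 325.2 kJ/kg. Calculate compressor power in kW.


dh = 325.2 - 265.1 = 60.1 kJ/kg
W = m_dot * dh = 1.697 * 60.1 = 101.99 kW

101.99


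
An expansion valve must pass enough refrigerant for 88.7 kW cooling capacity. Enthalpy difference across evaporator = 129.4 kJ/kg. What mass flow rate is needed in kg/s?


m_dot = Q / dh
m_dot = 88.7 / 129.4
m_dot = 0.6855 kg/s

0.6855


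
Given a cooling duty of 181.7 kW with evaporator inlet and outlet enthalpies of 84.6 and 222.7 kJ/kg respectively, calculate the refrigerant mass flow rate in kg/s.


dh = 222.7 - 84.6 = 138.1 kJ/kg
m_dot = Q / dh = 181.7 / 138.1 = 1.3157 kg/s

1.3157


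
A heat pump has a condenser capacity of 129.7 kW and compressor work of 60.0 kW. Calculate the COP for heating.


COP_hp = Q_cond / W
COP_hp = 129.7 / 60.0
COP_hp = 2.162

2.162


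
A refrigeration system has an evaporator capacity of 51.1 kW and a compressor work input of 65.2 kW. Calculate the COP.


COP = Q_evap / W
COP = 51.1 / 65.2
COP = 0.784

0.784


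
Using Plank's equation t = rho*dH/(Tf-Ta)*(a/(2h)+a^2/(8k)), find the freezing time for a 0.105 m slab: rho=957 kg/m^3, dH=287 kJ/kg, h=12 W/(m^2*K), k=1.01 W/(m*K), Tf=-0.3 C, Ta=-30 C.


dT = -0.3 - (-30) = 29.7 K
term1 = a/(2h) = 0.105/(2*12) = 0.004375
term2 = a^2/(8k) = 0.105^2/(8*1.01) = 0.001364480198
t = rho*dH*1000/dT * (term1 + term2)
t = 957*287*1000/29.7 * (0.004375 + 0.001364480198)
t = 53077 s

53077


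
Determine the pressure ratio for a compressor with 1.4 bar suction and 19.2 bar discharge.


PR = P_high / P_low
PR = 19.2 / 1.4
PR = 13.714

13.714


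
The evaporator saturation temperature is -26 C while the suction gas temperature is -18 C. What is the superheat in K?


Superheat = T_suction - T_evap
Superheat = -18 - (-26)
Superheat = 8 K

8


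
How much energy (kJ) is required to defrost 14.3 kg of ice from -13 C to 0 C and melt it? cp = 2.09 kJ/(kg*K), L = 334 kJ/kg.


Sensible heat = cp * dT = 2.09 * 13 = 27.17 kJ/kg
Total per kg = 27.17 + 334 = 361.17 kJ/kg
Q = m * total = 14.3 * 361.17
Q = 5164.7 kJ

5164.7


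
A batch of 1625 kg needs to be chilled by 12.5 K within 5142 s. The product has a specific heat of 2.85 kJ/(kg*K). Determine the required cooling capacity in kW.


Q = m * cp * dT / t
Q = 1625 * 2.85 * 12.5 / 5142
Q = 11.258 kW

11.258


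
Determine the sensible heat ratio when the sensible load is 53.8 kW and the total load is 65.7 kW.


SHR = Q_sensible / Q_total
SHR = 53.8 / 65.7
SHR = 0.819

0.819


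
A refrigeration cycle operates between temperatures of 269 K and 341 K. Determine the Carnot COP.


dT = 341 - 269 = 72 K
COP_carnot = T_cold / dT = 269 / 72
COP_carnot = 3.736

3.736


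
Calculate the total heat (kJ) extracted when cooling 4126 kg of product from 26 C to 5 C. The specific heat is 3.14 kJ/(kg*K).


dT = 26 - (5) = 21 K
Q = m * cp * dT = 4126 * 3.14 * 21
Q = 272068 kJ

272068


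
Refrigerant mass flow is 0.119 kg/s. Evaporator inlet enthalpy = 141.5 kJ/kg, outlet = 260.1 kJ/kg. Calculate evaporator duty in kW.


dh = 260.1 - 141.5 = 118.6 kJ/kg
Q_evap = m_dot * dh = 0.119 * 118.6
Q_evap = 14.11 kW

14.11


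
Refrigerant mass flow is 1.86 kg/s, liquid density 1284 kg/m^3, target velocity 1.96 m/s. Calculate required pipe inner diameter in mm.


A = m_dot / (rho * v) = 1.86 / (1284 * 1.96) = 0.000739080679 m^2
d = sqrt(4*A/pi) * 1000
d = 30.7 mm

30.7


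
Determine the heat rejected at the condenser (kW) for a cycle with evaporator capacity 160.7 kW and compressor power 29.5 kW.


Q_cond = Q_evap + W
Q_cond = 160.7 + 29.5
Q_cond = 190.2 kW

190.2


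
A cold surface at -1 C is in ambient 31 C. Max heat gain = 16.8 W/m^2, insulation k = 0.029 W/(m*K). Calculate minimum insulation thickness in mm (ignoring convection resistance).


dT = 31 - (-1) = 32 K
thickness = k * dT / q_max * 1000
thickness = 0.029 * 32 / 16.8 * 1000
thickness = 55.2 mm

55.2


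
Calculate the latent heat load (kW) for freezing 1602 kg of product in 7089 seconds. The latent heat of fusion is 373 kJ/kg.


Q_lat = m * h_fg / t
Q_lat = 1602 * 373 / 7089
Q_lat = 84.29 kW

84.29


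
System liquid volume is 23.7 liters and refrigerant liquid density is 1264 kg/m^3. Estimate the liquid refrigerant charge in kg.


Charge = V * rho / 1000
Charge = 23.7 * 1264 / 1000
Charge = 29.96 kg

29.96


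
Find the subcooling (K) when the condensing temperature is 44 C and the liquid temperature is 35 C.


Subcooling = T_cond - T_liquid
Subcooling = 44 - 35
Subcooling = 9 K

9


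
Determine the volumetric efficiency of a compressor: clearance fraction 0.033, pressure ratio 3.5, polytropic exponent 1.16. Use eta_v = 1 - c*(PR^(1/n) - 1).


PR^(1/n) = 3.5^(1/1.16) = 2.94458555
eta_v = 1 - 0.033 * (2.94458555 - 1)
eta_v = 0.9358

0.9358


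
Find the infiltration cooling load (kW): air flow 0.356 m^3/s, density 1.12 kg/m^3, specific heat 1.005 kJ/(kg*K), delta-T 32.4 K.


Q = V_dot * rho * cp * dT
Q = 0.356 * 1.12 * 1.005 * 32.4
Q = 12.983 kW

12.983


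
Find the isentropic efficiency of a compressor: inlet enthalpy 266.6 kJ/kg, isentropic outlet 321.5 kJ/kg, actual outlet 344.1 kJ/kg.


dh_ideal = 321.5 - 266.6 = 54.9 kJ/kg
dh_actual = 344.1 - 266.6 = 77.5 kJ/kg
eta_s = dh_ideal / dh_actual = 54.9 / 77.5
eta_s = 0.7084

0.7084


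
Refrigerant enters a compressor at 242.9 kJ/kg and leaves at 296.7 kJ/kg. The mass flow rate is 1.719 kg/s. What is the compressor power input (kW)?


dh = 296.7 - 242.9 = 53.8 kJ/kg
W = m_dot * dh = 1.719 * 53.8 = 92.48 kW

92.48


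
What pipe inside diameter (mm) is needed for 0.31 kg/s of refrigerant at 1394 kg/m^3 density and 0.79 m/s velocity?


A = m_dot / (rho * v) = 0.31 / (1394 * 0.79) = 0.0002814957412 m^2
d = sqrt(4*A/pi) * 1000
d = 18.9 mm

18.9


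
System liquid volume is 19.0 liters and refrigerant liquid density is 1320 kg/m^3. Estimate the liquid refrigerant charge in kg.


Charge = V * rho / 1000
Charge = 19.0 * 1320 / 1000
Charge = 25.08 kg

25.08


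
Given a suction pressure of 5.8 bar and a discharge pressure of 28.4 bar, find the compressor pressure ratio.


PR = P_high / P_low
PR = 28.4 / 5.8
PR = 4.897

4.897


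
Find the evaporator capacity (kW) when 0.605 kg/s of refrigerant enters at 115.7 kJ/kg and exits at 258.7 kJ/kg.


dh = 258.7 - 115.7 = 143.0 kJ/kg
Q_evap = m_dot * dh = 0.605 * 143.0
Q_evap = 86.52 kW

86.52


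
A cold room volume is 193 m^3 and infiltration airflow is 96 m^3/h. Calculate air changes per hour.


ACH = flow / volume
ACH = 96 / 193
ACH = 0.497

0.497


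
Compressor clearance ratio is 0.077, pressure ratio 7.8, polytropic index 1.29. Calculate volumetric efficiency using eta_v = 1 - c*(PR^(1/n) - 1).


PR^(1/n) = 7.8^(1/1.29) = 4.9152567
eta_v = 1 - 0.077 * (4.9152567 - 1)
eta_v = 0.6985

0.6985


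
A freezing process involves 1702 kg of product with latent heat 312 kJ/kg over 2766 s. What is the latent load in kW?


Q_lat = m * h_fg / t
Q_lat = 1702 * 312 / 2766
Q_lat = 191.98 kW

191.98


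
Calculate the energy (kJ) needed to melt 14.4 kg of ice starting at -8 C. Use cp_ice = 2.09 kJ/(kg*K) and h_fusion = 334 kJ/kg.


Sensible heat = cp * dT = 2.09 * 8 = 16.72 kJ/kg
Total per kg = 16.72 + 334 = 350.72 kJ/kg
Q = m * total = 14.4 * 350.72
Q = 5050.4 kJ

5050.4


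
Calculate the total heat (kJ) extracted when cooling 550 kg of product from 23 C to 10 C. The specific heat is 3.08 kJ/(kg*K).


dT = 23 - (10) = 13 K
Q = m * cp * dT = 550 * 3.08 * 13
Q = 22022 kJ

22022


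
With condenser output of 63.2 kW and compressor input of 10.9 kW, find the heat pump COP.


COP_hp = Q_cond / W
COP_hp = 63.2 / 10.9
COP_hp = 5.798

5.798


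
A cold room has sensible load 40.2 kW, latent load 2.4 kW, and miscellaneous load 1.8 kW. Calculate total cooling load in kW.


Q_total = Q_s + Q_l + Q_misc
Q_total = 40.2 + 2.4 + 1.8
Q_total = 44.4 kW

44.4


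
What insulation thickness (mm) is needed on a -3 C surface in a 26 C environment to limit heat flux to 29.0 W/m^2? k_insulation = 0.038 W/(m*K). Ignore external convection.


dT = 26 - (-3) = 29 K
thickness = k * dT / q_max * 1000
thickness = 0.038 * 29 / 29.0 * 1000
thickness = 38.0 mm

38.0


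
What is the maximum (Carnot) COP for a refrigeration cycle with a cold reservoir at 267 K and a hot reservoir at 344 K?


dT = 344 - 267 = 77 K
COP_carnot = T_cold / dT = 267 / 77
COP_carnot = 3.468

3.468


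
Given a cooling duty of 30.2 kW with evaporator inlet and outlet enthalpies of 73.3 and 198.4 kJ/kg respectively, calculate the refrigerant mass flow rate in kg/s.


dh = 198.4 - 73.3 = 125.1 kJ/kg
m_dot = Q / dh = 30.2 / 125.1 = 0.2414 kg/s

0.2414


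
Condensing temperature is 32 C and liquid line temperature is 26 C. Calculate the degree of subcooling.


Subcooling = T_cond - T_liquid
Subcooling = 32 - 26
Subcooling = 6 K

6


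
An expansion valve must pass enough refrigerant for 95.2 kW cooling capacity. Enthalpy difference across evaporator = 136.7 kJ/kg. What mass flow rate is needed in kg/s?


m_dot = Q / dh
m_dot = 95.2 / 136.7
m_dot = 0.6964 kg/s

0.6964


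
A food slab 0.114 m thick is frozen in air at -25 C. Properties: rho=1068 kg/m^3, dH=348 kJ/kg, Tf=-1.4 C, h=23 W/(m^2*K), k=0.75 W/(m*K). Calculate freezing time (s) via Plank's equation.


dT = -1.4 - (-25) = 23.6 K
term1 = a/(2h) = 0.114/(2*23) = 0.00247826087
term2 = a^2/(8k) = 0.114^2/(8*0.75) = 0.002166
t = rho*dH*1000/dT * (term1 + term2)
t = 1068*348*1000/23.6 * (0.00247826087 + 0.002166)
t = 73140 s

73140


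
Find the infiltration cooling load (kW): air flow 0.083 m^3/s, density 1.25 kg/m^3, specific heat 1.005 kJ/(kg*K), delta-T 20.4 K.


Q = V_dot * rho * cp * dT
Q = 0.083 * 1.25 * 1.005 * 20.4
Q = 2.127 kW

2.127


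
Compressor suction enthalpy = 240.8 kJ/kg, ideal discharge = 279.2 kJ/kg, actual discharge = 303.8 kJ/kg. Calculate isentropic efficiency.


dh_ideal = 279.2 - 240.8 = 38.4 kJ/kg
dh_actual = 303.8 - 240.8 = 63.0 kJ/kg
eta_s = dh_ideal / dh_actual = 38.4 / 63.0
eta_s = 0.6095

0.6095


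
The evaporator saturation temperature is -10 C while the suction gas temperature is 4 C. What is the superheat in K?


Superheat = T_suction - T_evap
Superheat = 4 - (-10)
Superheat = 14 K

14


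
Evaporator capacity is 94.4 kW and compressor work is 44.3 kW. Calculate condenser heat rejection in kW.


Q_cond = Q_evap + W
Q_cond = 94.4 + 44.3
Q_cond = 138.7 kW

138.7


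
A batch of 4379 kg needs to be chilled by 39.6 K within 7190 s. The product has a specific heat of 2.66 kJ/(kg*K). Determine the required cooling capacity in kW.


Q = m * cp * dT / t
Q = 4379 * 2.66 * 39.6 / 7190
Q = 64.154 kW

64.154
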